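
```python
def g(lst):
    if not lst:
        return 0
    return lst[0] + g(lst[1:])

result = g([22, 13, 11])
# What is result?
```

22 + 13 + 11 + 0 = 46

Answer: 46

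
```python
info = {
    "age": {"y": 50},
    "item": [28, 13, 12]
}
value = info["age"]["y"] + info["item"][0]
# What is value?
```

Trace:
`info = { ...` → info = {'age': {'y': 50}, 'item': [28, 13, 12]}
`value = info["age"]["y"] + info["item"][0]` → value = 78
So value = 78

Answer: 78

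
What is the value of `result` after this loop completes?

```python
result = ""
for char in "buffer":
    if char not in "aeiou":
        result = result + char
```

Remove vowels from 'buffer'
`result` takes the values: "" → "b" → "bf" → "bff" → "bffr"

Answer: "bffr"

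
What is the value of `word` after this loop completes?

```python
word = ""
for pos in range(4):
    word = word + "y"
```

Repeat 'y' 4 times
`word` takes the values: "" → "y" → "yy" → "yyy" → "yyyy"

Answer: "yyyy"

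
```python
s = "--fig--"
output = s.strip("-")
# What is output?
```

Trace:
`s = "--fig--"` → s = '--fig--'
`output = s.strip("-")` → output = 'fig'
So output = 'fig'

Answer: 'fig'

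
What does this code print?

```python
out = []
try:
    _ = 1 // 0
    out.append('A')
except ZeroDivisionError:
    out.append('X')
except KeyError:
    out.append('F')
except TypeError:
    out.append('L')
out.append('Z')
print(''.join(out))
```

Execution trace: 'X' (except ZeroDivisionError) → 'Z' (after the try/except). Output: XZ

Answer: XZ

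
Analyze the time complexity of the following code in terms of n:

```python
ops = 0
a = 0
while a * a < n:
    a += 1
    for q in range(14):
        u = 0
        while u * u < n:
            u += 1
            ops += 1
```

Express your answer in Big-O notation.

Each loop level contributes: √n × 1 × √n. Multiplying the contributions gives O(n).

Answer: O(n)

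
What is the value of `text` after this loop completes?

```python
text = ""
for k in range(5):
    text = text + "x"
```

Repeat 'x' 5 times
`text` takes the values: "" → "x" → "xx" → "xxx" → "xxxx" → "xxxxx"

Answer: "xxxxx"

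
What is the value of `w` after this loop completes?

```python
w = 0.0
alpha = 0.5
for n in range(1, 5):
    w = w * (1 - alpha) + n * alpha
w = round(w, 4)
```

Moving average with lr=0.5
`w` takes the values: 0.0 → 0.5 → 1.25 → 2.125 → 3.0625

Answer: 3.0625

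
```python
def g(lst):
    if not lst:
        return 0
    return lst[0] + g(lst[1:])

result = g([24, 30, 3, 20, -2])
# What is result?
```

24 + 30 + 3 + 20 + (-2) + 0 = 75

Answer: 75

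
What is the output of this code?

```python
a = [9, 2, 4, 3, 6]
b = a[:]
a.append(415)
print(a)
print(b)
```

Key concept: slice [:] creates copy.
Step by step:
`a = [9, 2, 4, 3, 6]` → a = [9, 2, 4, 3, 6]
`b = a[:]` → b = [9, 2, 4, 3, 6]
`a.append(415)` → a = [9, 2, 4, 3, 6, 415]
`print(a)` → prints [9, 2, 4, 3, 6, 415]
`print(b)` → prints [9, 2, 4, 3, 6]

Answer:
[9, 2, 4, 3, 6, 415]
[9, 2, 4, 3, 6]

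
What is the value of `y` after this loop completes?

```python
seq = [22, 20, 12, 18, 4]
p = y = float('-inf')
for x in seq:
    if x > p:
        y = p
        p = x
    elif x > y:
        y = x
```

Second largest (with repeats) in [22, 20, 12, 18, 4]
`y` takes the values: -inf → 20

Answer: 20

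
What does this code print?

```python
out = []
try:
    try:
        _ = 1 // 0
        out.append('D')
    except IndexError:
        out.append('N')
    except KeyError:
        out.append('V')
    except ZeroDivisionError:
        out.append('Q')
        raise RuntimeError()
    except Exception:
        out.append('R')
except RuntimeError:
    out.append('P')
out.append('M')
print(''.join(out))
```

Execution trace: 'Q' (except ZeroDivisionError) → 'P' (outer except RuntimeError) → 'M' (after the try/except). Output: QPM

Answer: QPM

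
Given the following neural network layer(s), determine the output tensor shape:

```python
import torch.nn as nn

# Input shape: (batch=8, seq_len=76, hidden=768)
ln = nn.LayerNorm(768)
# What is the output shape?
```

Input: (8, 76, 768) -> Output: (8, 76, 768)

Answer: (8, 76, 768)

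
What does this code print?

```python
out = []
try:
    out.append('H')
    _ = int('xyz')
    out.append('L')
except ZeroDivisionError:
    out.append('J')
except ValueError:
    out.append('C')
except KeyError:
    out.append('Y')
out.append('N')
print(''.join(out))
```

Execution trace: 'H' (try body) → 'C' (except ValueError) → 'N' (after the try/except). Output: HCN

Answer: HCN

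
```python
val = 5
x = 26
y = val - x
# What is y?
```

Trace:
`val = 5` → val = 5
`x = 26` → x = 26
`y = val - x` → y = -21
So y = -21

Answer: -21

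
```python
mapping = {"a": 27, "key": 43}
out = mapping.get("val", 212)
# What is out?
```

Trace:
`mapping = {"a": 27, "key": 43}` → mapping = {'a': 27, 'key': 43}
`out = mapping.get("val", 212)` → out = 212
So out = 212

Answer: 212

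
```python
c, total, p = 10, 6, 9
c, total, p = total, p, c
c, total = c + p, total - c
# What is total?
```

Trace:
`c, total, p = 10, 6, 9` → c = 10; total = 6; p = 9
`c, total, p = total, p, c` → c = 6; total = 9; p = 10
`c, total = c + p, total - c` → c = 16; total = 3
So total = 3

Answer: 3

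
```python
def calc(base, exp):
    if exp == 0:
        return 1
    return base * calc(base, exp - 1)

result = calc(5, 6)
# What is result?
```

calc(5, 6) = 5 * 5 * 5 * 5 * 5 * 5 = 15625

Answer: 15625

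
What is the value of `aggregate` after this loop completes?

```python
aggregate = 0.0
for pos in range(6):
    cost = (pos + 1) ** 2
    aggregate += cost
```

Sum of squared losses 1² + 2² + ... + 6²
`aggregate` takes the values: 0.0 → 1.0 → 5.0 → 14.0 → 30.0 → 55.0 → 91.0

Answer: 91.0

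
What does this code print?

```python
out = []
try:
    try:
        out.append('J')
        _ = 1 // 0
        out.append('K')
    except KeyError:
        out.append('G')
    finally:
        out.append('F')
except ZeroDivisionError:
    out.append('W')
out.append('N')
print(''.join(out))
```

Execution trace: 'J' (inner try body) → 'F' (inner finally) → 'W' (outer except ZeroDivisionError) → 'N' (after the try/except). Output: JFWN

Answer: JFWN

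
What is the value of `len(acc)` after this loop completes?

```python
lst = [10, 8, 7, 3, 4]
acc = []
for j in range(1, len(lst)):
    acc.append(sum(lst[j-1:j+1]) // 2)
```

Number of 2-element averages
`acc` takes the values: [] → [9] → [9, 7] → [9, 7, 5] → [9, 7, 5, 3]
So `len(acc)` = 4

Answer: 4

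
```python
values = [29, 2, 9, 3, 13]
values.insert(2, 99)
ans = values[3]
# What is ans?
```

Trace:
`values = [29, 2, 9, 3, 13]` → values = [29, 2, 9, 3, 13]
`values.insert(2, 99)` → values = [29, 2, 99, 9, 3, 13]
`ans = values[3]` → ans = 9
So ans = 9

Answer: 9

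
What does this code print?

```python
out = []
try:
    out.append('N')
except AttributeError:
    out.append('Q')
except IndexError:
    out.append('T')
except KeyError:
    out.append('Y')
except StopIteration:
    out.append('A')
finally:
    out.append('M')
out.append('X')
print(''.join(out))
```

Execution trace: 'N' (try body, no exception) → 'M' (finally) → 'X' (after the try/except). Output: NMX

Answer: NMX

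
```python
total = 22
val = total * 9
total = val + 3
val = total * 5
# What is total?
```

Trace:
`total = 22` → total = 22
`val = total * 9` → val = 198
`total = val + 3` → total = 201
`val = total * 5` → val = 1005
So total = 201

Answer: 201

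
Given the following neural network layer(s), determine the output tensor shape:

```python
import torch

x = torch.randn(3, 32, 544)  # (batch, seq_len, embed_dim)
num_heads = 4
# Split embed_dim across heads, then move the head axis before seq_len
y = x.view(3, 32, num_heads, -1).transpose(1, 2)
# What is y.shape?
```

Input: (3, 32, 544) -> head_dim = 544 // 4 = 136; after view: (3, 32, 4, 136) -> after transpose(1, 2): (3, 4, 32, 136) -> Output: (3, 4, 32, 136)

Answer: (3, 4, 32, 136)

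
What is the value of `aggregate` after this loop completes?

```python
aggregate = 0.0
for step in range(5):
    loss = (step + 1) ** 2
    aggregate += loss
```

Sum of squared losses 1² + 2² + ... + 5²
`aggregate` takes the values: 0.0 → 1.0 → 5.0 → 14.0 → 30.0 → 55.0

Answer: 55.0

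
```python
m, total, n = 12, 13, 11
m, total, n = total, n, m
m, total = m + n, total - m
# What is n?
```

Trace:
`m, total, n = 12, 13, 11` → m = 12; total = 13; n = 11
`m, total, n = total, n, m` → m = 13; total = 11; n = 12
`m, total = m + n, total - m` → m = 25; total = -2
So n = 12

Answer: 12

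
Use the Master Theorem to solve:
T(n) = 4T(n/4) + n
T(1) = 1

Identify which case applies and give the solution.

a=4, b=4, f(n)=n. log_4(4) = 1. Since c=1 = 1, Case 2 applies: T(n) = Θ(n^log_b(a) · log n) = O(n log n).

Answer: O(n log n) - Case 2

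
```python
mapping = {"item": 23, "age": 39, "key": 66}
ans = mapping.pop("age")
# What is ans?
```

Trace:
`mapping = {"item": 23, "age": 39, "key": 66}` → mapping = {'item': 23, 'age': 39, 'key': 66}
`ans = mapping.pop("age")` → mapping = {'item': 23, 'key': 66}; ans = 39
So ans = 39

Answer: 39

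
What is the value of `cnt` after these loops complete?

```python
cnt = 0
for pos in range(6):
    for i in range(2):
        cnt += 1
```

6 * 2 = 12
`cnt` takes the values: 0 → 1 → 2 → 3 → 4 → 5 → 6 → 7 → 8 → 9 → 10 → 11 → 12

Answer: 12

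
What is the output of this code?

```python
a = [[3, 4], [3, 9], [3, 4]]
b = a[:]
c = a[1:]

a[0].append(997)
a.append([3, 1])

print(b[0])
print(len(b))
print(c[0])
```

Key concept: slice with nested mutation.
Step by step:
`a = [[3, 4], [3, 9], [3, 4]]` → a = [[3, 4], [3, 9], [3, 4]]
`b = a[:]` → b = [[3, 4], [3, 9], [3, 4]]
`c = a[1:]` → c = [[3, 9], [3, 4]]
`a[0].append(997)` → a = [[3, 4, 997], [3, 9], [3, 4]]; b = [[3, 4, 997], [3, 9], [3, 4]]
`a.append([3, 1])` → a = [[3, 4, 997], [3, 9], [3, 4], [3, 1]]
`print(b[0])` → prints [3, 4, 997]
`print(len(b))` → prints 3
`print(c[0])` → prints [3, 9]

Answer:
[3, 4, 997]
3
[3, 9]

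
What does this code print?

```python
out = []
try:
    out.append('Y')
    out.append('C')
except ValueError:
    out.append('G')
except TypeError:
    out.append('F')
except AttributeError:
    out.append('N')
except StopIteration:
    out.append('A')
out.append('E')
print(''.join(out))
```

Execution trace: 'Y' (try body) → 'C' (try body, no exception) → 'E' (after the try/except). Output: YCE

Answer: YCE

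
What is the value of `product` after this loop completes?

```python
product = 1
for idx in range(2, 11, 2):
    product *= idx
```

Product of even numbers 2 to 10
`product` takes the values: 1 → 2 → 8 → 48 → 384 → 3840

Answer: 3840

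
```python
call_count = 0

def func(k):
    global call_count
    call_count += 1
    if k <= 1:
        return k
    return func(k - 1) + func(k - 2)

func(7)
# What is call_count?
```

Calls(k) = 1 + Calls(k-1) + Calls(k-2); Calls(0)=Calls(1)=1. For k=7 this gives 41.

Answer: 41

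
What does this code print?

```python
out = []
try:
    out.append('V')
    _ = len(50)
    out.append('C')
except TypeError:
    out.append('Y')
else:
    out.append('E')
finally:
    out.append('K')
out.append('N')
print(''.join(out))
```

Execution trace: 'V' (try body) → 'Y' (except TypeError) → 'K' (finally) → 'N' (after the try/except). Output: VYKN

Answer: VYKN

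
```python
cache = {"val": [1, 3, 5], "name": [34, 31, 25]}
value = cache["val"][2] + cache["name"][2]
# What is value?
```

Trace:
`cache = {"val": [1, 3, 5], "name": [34, 31, 25]}` → cache = {'val': [1, 3, 5], 'name': [34, 31, 25]}
`value = cache["val"][2] + cache["name"][2]` → value = 30
So value = 30

Answer: 30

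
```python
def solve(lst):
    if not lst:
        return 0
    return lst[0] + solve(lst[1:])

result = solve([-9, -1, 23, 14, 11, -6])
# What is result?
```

(-9) + (-1) + 23 + 14 + 11 + (-6) + 0 = 32

Answer: 32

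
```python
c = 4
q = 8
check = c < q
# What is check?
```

Trace:
`c = 4` → c = 4
`q = 8` → q = 8
`check = c < q` → check = True
So check = True

Answer: True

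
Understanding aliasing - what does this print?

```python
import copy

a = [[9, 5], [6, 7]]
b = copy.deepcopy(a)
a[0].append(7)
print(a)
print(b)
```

Key concept: deep copy is fully independent.
Step by step:
`a = [[9, 5], [6, 7]]` → a = [[9, 5], [6, 7]]
`b = copy.deepcopy(a)` → b = [[9, 5], [6, 7]]
`a[0].append(7)` → a = [[9, 5, 7], [6, 7]]
`print(a)` → prints [[9, 5, 7], [6, 7]]
`print(b)` → prints [[9, 5], [6, 7]]

Answer:
[[9, 5, 7], [6, 7]]
[[9, 5], [6, 7]]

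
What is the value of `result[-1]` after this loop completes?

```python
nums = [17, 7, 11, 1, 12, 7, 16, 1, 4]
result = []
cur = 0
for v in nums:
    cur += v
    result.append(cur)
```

Cumulative sum ends at 76
`result` takes the values: [] → [17] → [17, 24] → [17, 24, 35] → [17, 24, 35, 36] → [17, 24, 35, 36, 48] → [17, 24, 35, 36, 48, 55] → [17, 24, 35, 36, 48, 55, 71] → [17, 24, 35, 36, 48, 55, 71, 72] → [17, 24, 35, 36, 48, 55, 71, 72, 76]
So `result[-1]` = 76

Answer: 76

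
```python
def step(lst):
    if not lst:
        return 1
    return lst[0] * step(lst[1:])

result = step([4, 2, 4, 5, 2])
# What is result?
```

Product over [4, 2, 4, 5, 2] = 4 * 2 * 4 * 5 * 2 = 320

Answer: 320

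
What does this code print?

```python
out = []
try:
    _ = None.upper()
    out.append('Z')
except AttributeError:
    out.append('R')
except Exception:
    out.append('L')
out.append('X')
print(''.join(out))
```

Execution trace: 'R' (except AttributeError) → 'X' (after the try/except). Output: RX

Answer: RX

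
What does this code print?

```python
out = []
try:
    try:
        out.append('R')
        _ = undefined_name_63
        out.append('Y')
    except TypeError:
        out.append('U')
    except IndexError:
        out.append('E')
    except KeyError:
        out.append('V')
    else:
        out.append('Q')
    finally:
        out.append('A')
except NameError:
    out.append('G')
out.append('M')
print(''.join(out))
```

Execution trace: 'R' (try body) → 'A' (finally) → 'G' (outer except NameError) → 'M' (after the try/except). Output: RAGM

Answer: RAGM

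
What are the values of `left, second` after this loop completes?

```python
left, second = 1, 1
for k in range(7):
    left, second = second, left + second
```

Fibonacci: after 7 iterations
`left, second` takes the values: (1, 1) → (1, 2) → (2, 3) → (3, 5) → (5, 8) → (8, 13) → (13, 21) → (21, 34)

Answer: 21, 34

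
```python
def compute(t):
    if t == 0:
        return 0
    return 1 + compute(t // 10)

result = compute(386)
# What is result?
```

Count of digits of 386: 3

Answer: 3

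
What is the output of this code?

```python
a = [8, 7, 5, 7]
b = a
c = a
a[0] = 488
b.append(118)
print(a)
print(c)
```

Key concept: multiple aliases.
Step by step:
`a = [8, 7, 5, 7]` → a = [8, 7, 5, 7]
`b = a` → b = [8, 7, 5, 7] (same object as a)
`c = a` → c = [8, 7, 5, 7] (same object as a, b)
`a[0] = 488` → a = [488, 7, 5, 7] (same object as b, c); b = [488, 7, 5, 7] (same object as a, c); c = [488, 7, 5, 7] (same object as a, b)
`b.append(118)` → a = [488, 7, 5, 7, 118] (same object as b, c); b = [488, 7, 5, 7, 118] (same object as a, c); c = [488, 7, 5, 7, 118] (same object as a, b)
`print(a)` → prints [488, 7, 5, 7, 118]
`print(c)` → prints [488, 7, 5, 7, 118]

Answer:
[488, 7, 5, 7, 118]
[488, 7, 5, 7, 118]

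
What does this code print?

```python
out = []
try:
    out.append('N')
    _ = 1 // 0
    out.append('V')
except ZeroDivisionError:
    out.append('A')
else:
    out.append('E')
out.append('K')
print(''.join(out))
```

Execution trace: 'N' (try body) → 'A' (except ZeroDivisionError) → 'K' (after the try/except). Output: NAK

Answer: NAK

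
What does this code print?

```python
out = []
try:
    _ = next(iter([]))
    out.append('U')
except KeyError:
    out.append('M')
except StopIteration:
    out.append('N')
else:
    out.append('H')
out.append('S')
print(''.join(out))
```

Execution trace: 'N' (except StopIteration) → 'S' (after the try/except). Output: NS

Answer: NS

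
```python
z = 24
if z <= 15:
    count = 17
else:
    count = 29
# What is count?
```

Trace:
`z = 24` → z = 24
`if z <= 15: ...` → z <= 15 is False, take else branch → count = 29
So count = 29

Answer: 29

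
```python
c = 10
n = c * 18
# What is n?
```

Trace:
`c = 10` → c = 10
`n = c * 18` → n = 180
So n = 180

Answer: 180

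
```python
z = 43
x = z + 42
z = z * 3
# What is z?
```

Trace:
`z = 43` → z = 43
`x = z + 42` → x = 85
`z = z * 3` → z = 129
So z = 129

Answer: 129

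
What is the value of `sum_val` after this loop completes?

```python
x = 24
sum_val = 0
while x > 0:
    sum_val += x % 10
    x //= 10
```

Sum digits of 24
`sum_val` takes the values: 0 → 4 → 6

Answer: 6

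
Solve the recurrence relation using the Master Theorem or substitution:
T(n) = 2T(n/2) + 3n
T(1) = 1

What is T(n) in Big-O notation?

By Master Theorem: a=2, b=2, f(n)=3n. Since log_2(2) = 1 and f(n) = Θ(n^1), Case 2 applies. T(n) = O(n log n).

Answer: O(n log n)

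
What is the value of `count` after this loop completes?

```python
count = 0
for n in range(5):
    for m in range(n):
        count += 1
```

Triangle number: 0+1+2+...+4
`count` takes the values: 0 → 1 → 2 → 3 → 4 → 5 → 6 → 7 → 8 → 9 → 10

Answer: 10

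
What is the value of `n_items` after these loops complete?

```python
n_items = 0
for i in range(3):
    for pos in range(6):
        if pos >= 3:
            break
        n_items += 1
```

Inner breaks at 3, outer runs 3 times
`n_items` takes the values: 0 → 1 → 2 → 3 → 4 → 5 → 6 → 7 → 8 → 9

Answer: 9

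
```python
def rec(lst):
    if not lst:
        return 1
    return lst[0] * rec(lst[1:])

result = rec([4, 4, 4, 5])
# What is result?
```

Product over [4, 4, 4, 5] = 4 * 4 * 4 * 5 = 320

Answer: 320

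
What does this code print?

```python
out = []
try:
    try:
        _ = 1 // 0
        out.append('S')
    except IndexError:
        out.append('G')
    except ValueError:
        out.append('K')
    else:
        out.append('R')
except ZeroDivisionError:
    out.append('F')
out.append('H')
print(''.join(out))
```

Execution trace: 'F' (outer except ZeroDivisionError) → 'H' (after the try/except). Output: FH

Answer: FH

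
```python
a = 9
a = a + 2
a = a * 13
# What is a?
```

Trace:
`a = 9` → a = 9
`a = a + 2` → a = 11
`a = a * 13` → a = 143
So a = 143

Answer: 143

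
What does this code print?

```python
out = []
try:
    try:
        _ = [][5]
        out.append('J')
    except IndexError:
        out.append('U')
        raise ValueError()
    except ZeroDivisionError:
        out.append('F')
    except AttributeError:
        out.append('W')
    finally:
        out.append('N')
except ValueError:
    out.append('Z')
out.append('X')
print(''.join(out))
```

Execution trace: 'U' (inner except IndexError) → 'N' (inner finally) → 'Z' (outer except ValueError) → 'X' (after the try/except). Output: UNZX

Answer: UNZX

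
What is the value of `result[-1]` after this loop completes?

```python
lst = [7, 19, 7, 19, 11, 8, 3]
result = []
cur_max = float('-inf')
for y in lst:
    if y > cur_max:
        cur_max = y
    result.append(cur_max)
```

Running max ends at 19
`result` takes the values: [] → [7] → [7, 19] → [7, 19, 19] → [7, 19, 19, 19] → [7, 19, 19, 19, 19] → [7, 19, 19, 19, 19, 19] → [7, 19, 19, 19, 19, 19, 19]
So `result[-1]` = 19

Answer: 19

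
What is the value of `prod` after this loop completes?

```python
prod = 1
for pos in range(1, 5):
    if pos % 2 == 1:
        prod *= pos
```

Product of odd numbers 1 to 4
`prod` takes the values: 1 → 3

Answer: 3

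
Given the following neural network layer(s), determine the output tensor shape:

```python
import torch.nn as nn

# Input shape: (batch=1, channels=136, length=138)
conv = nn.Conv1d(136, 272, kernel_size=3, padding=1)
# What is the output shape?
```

Input: (1, 136, 138) -> Output: (1, 272, 138)

Answer: (1, 272, 138)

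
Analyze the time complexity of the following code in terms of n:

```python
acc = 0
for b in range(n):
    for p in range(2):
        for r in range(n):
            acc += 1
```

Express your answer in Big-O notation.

Each loop level contributes: n × 1 × n. Multiplying the contributions gives O(n^2).

Answer: O(n^2)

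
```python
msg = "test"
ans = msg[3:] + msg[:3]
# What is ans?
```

Trace:
`msg = "test"` → msg = 'test'
`ans = msg[3:] + msg[:3]` → ans = 'ttes'
So ans = 'ttes'

Answer: 'ttes'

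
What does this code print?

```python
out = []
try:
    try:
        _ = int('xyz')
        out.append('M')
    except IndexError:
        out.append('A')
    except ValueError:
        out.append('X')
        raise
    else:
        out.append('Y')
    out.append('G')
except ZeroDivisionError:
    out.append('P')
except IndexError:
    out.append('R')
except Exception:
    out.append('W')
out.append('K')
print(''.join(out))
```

Execution trace: 'X' (inner except ValueError) → 'W' (except Exception) → 'K' (after the try/except). Output: XWK

Answer: XWK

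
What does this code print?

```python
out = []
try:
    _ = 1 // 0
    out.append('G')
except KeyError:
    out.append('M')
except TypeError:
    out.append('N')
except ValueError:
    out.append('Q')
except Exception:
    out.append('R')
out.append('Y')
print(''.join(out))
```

Execution trace: 'R' (except Exception) → 'Y' (after the try/except). Output: RY

Answer: RY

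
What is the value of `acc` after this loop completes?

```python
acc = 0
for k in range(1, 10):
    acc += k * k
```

Sum of squares 1² to 9² = 285
`acc` takes the values: 0 → 1 → 5 → 14 → 30 → 55 → 91 → 140 → 204 → 285

Answer: 285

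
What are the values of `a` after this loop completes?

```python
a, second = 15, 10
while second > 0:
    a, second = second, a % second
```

GCD of 15 and 10
`a` takes the values: 15 → 10 → 5

Answer: 5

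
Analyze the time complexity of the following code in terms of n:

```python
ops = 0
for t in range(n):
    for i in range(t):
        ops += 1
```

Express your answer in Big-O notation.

Each loop level contributes: n × n. Multiplying the contributions gives O(n^2).

Answer: O(n^2)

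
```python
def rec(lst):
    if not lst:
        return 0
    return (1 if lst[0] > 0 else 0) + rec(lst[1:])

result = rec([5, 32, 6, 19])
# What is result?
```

Count of positive elements in [5, 32, 6, 19] = 4

Answer: 4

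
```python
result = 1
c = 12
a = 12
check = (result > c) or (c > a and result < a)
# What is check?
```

Trace:
`result = 1` → result = 1
`c = 12` → c = 12
`a = 12` → a = 12
`check = (result > c) or (c > a and result < a)` → check = False
So check = False

Answer: False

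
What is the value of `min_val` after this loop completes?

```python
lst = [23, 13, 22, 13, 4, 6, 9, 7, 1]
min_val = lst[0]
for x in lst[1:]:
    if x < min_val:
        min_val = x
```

Minimum of [23, 13, 22, 13, 4, 6, 9, 7, 1]
`min_val` takes the values: 23 → 13 → 4 → 1

Answer: 1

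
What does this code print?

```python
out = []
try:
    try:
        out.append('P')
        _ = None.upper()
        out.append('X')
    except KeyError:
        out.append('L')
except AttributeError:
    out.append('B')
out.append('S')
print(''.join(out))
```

Execution trace: 'P' (try body) → 'B' (outer except AttributeError) → 'S' (after the try/except). Output: PBS

Answer: PBS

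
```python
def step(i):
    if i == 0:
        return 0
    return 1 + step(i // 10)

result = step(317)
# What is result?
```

Count of digits of 317: 3

Answer: 3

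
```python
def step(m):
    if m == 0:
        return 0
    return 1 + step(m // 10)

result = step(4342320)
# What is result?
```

Count of digits of 4342320: 7

Answer: 7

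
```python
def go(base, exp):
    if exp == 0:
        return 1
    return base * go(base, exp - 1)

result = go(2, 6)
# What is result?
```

go(2, 6) = 2 * 2 * 2 * 2 * 2 * 2 = 64

Answer: 64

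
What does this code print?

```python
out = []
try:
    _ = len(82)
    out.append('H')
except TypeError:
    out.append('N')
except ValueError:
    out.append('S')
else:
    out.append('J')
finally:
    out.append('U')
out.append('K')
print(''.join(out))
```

Execution trace: 'N' (except TypeError) → 'U' (finally) → 'K' (after the try/except). Output: NUK

Answer: NUK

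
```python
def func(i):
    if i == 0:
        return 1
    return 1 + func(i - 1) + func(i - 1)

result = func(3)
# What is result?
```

func(i) = 1 + 2·func(i-1), func(0)=1. Closed form: (1+1)·2^3 - 1 = 15.

Answer: 15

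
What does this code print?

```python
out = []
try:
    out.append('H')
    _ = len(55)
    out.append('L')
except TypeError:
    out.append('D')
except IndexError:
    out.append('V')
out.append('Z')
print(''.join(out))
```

Execution trace: 'H' (try body) → 'D' (except TypeError) → 'Z' (after the try/except). Output: HDZ

Answer: HDZ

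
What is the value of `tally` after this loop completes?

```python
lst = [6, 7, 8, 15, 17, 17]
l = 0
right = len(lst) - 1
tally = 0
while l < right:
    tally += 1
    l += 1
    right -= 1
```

Iterations until pointers meet (list length 6)
`tally` takes the values: 0 → 1 → 2 → 3

Answer: 3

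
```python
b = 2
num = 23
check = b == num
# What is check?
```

Trace:
`b = 2` → b = 2
`num = 23` → num = 23
`check = b == num` → check = False
So check = False

Answer: False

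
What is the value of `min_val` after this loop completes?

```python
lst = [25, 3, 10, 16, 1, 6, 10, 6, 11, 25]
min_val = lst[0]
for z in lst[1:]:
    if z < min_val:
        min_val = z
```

Minimum of [25, 3, 10, 16, 1, 6, 10, 6, 11, 25]
`min_val` takes the values: 25 → 3 → 1

Answer: 1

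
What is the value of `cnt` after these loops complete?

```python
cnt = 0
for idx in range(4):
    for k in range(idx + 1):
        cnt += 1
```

Triangle: 1 + 2 + ... + 4
`cnt` takes the values: 0 → 1 → 2 → 3 → 4 → 5 → 6 → 7 → 8 → 9 → 10

Answer: 10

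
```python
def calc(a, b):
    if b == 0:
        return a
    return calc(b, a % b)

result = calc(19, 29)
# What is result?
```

calc(19, 29) -> calc(29, 19) -> calc(19, 10) -> calc(10, 9) -> calc(9, 1) -> calc(1, 0) -> 1

Answer: 1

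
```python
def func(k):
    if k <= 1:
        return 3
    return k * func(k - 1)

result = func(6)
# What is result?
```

func(6) = 6 * 5 * 4 * 3 * 2 * 3 = 2160

Answer: 2160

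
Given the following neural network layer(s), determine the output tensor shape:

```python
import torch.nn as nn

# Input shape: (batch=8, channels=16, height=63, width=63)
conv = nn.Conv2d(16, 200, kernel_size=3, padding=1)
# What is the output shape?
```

Input: (8, 16, 63, 63) -> Output: (8, 200, 63, 63)

Answer: (8, 200, 63, 63)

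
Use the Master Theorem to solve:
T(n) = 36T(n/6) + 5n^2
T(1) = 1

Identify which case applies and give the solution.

a=36, b=6, f(n)=5n^2. log_6(36) = 2. Since c=2 = 2, Case 2 applies: T(n) = Θ(n^log_b(a) · log n) = O(n^2 log n).

Answer: O(n^2 log n) - Case 2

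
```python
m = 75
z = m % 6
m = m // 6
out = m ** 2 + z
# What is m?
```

Trace:
`m = 75` → m = 75
`z = m % 6` → z = 3
`m = m // 6` → m = 12
`out = m ** 2 + z` → out = 147
So m = 12

Answer: 12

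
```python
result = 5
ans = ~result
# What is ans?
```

Trace:
`result = 5` → result = 5
`ans = ~result` → ans = -6
So ans = -6

Answer: -6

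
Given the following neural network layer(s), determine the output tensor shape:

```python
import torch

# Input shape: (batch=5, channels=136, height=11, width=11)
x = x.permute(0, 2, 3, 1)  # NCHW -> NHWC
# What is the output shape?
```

Input: (5, 136, 11, 11) -> Output: (5, 11, 11, 136)

Answer: (5, 11, 11, 136)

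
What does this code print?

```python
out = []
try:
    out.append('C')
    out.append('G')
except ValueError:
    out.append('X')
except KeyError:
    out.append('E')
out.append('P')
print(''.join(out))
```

Execution trace: 'C' (try body) → 'G' (try body, no exception) → 'P' (after the try/except). Output: CGP

Answer: CGP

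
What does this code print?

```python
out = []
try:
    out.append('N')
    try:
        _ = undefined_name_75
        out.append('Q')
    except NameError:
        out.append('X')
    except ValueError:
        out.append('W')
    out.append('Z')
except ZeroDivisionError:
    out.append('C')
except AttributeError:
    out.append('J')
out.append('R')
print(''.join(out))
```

Execution trace: 'N' (try body) → 'X' (inner except NameError) → 'Z' (try body, no exception) → 'R' (after the try/except). Output: NXZR

Answer: NXZR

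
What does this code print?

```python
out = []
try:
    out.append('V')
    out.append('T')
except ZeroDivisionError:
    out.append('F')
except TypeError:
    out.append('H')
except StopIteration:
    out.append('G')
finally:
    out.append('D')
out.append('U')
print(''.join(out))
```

Execution trace: 'V' (try body) → 'T' (try body, no exception) → 'D' (finally) → 'U' (after the try/except). Output: VTDU

Answer: VTDU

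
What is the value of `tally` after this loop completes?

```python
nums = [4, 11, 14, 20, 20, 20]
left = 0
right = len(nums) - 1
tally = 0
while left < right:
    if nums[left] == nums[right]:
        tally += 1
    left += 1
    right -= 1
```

Count matching pairs from ends
`tally` takes the values: 0

Answer: 0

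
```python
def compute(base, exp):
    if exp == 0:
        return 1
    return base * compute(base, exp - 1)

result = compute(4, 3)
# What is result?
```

compute(4, 3) = 4 * 4 * 4 = 64

Answer: 64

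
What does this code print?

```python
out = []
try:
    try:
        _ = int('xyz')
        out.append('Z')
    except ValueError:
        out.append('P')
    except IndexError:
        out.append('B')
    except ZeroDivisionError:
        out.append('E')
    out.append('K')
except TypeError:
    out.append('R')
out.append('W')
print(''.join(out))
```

Execution trace: 'P' (inner except ValueError) → 'K' (try body, no exception) → 'W' (after the try/except). Output: PKW

Answer: PKW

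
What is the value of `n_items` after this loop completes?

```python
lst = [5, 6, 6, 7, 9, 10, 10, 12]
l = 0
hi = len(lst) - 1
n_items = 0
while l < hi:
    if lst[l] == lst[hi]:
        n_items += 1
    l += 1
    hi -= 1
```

Count matching pairs from ends
`n_items` takes the values: 0

Answer: 0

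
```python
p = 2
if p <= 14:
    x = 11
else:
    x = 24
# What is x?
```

Trace:
`p = 2` → p = 2
`if p <= 14: ...` → p <= 14 is True → x = 11
So x = 11

Answer: 11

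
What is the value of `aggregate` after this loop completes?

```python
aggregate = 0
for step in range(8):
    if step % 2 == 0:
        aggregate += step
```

Sum of even numbers 0 to 7
`aggregate` takes the values: 0 → 2 → 6 → 12

Answer: 12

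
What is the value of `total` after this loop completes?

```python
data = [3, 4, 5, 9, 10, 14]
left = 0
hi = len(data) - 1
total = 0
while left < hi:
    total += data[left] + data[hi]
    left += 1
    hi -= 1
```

Sum of pairs from ends
`total` takes the values: 0 → 17 → 31 → 45

Answer: 45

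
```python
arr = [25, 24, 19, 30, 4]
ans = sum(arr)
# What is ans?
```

Trace:
`arr = [25, 24, 19, 30, 4]` → arr = [25, 24, 19, 30, 4]
`ans = sum(arr)` → ans = 102
So ans = 102

Answer: 102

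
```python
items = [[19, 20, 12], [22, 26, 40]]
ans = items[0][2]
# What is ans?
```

Trace:
`items = [[19, 20, 12], [22, 26, 40]]` → items = [[19, 20, 12], [22, 26, 40]]
`ans = items[0][2]` → ans = 12
So ans = 12

Answer: 12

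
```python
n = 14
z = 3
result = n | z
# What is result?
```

Trace:
`n = 14` → n = 14
`z = 3` → z = 3
`result = n | z` → result = 15
So result = 15

Answer: 15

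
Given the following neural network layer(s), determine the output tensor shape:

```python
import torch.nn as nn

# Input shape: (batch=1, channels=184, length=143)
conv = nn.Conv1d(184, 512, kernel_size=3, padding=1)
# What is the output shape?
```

Input: (1, 184, 143) -> Output: (1, 512, 143)

Answer: (1, 512, 143)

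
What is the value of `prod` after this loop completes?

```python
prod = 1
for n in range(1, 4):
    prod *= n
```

3! = 6
`prod` takes the values: 1 → 2 → 6

Answer: 6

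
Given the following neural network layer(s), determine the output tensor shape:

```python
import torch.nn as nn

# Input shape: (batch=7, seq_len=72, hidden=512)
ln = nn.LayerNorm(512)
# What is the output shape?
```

Input: (7, 72, 512) -> Output: (7, 72, 512)

Answer: (7, 72, 512)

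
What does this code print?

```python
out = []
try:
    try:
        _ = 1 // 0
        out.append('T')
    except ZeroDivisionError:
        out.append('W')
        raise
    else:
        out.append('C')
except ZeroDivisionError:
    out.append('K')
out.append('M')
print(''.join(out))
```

Execution trace: 'W' (inner except ZeroDivisionError) → 'K' (outer except ZeroDivisionError) → 'M' (after the try/except). Output: WKM

Answer: WKM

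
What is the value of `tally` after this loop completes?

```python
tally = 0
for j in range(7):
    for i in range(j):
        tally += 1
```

Triangle number: 0+1+2+...+6
`tally` takes the values: 0 → 1 → 2 → 3 → 4 → 5 → 6 → 7 → 8 → 9 → 10 → 11 → 12 → 13 → 14 → 15 → 16 → 17 → 18 → 19 → 20 → 21

Answer: 21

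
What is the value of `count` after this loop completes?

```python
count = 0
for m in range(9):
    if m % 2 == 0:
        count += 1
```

Count numbers divisible by 2 in range(9)
`count` takes the values: 0 → 1 → 2 → 3 → 4 → 5

Answer: 5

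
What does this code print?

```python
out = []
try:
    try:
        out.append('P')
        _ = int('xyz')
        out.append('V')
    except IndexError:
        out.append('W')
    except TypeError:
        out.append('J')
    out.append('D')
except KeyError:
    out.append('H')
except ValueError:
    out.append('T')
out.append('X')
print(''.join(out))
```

Execution trace: 'P' (inner try body) → 'T' (except ValueError) → 'X' (after the try/except). Output: PTX

Answer: PTX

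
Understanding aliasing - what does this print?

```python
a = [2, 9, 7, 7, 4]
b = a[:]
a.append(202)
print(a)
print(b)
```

Key concept: slice [:] creates copy.
Step by step:
`a = [2, 9, 7, 7, 4]` → a = [2, 9, 7, 7, 4]
`b = a[:]` → b = [2, 9, 7, 7, 4]
`a.append(202)` → a = [2, 9, 7, 7, 4, 202]
`print(a)` → prints [2, 9, 7, 7, 4, 202]
`print(b)` → prints [2, 9, 7, 7, 4]

Answer:
[2, 9, 7, 7, 4, 202]
[2, 9, 7, 7, 4]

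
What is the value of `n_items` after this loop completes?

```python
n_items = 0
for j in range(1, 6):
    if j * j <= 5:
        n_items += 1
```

Count numbers where j² ≤ 5
`n_items` takes the values: 0 → 1 → 2

Answer: 2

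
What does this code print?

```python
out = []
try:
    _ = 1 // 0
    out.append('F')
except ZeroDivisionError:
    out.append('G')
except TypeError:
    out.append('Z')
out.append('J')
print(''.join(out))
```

Execution trace: 'G' (except ZeroDivisionError) → 'J' (after the try/except). Output: GJ

Answer: GJ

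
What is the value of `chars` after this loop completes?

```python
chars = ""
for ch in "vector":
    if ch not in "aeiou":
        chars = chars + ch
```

Remove vowels from 'vector'
`chars` takes the values: "" → "v" → "vc" → "vct" → "vctr"

Answer: "vctr"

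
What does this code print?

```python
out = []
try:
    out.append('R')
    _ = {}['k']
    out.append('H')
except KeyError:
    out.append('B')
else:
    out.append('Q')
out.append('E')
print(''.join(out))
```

Execution trace: 'R' (try body) → 'B' (except KeyError) → 'E' (after the try/except). Output: RBE

Answer: RBE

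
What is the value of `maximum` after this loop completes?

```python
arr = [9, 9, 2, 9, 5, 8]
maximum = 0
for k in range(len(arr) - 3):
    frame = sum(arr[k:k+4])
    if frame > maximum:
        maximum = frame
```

Max sum of 4-element window in [9, 9, 2, 9, 5, 8]
`maximum` takes the values: 0 → 29

Answer: 29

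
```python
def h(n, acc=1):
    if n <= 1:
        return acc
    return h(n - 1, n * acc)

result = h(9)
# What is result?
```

Accumulator trace (n, acc): (9, 1) -> (8, 9) -> (7, 72) -> (6, 504) -> (5, 3024) -> (4, 15120) -> (3, 60480) -> (2, 181440) -> (1, 362880) -> return 362880

Answer: 362880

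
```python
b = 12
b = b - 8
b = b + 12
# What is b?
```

Trace:
`b = 12` → b = 12
`b = b - 8` → b = 4
`b = b + 12` → b = 16
So b = 16

Answer: 16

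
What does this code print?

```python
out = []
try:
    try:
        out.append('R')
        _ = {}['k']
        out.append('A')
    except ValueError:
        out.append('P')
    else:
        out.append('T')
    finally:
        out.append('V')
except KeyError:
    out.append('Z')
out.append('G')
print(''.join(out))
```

Execution trace: 'R' (try body) → 'V' (finally) → 'Z' (outer except KeyError) → 'G' (after the try/except). Output: RVZG

Answer: RVZG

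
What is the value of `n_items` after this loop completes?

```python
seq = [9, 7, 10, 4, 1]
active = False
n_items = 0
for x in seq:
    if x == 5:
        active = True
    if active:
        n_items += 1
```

Count elements after first 5 in [9, 7, 10, 4, 1]
`n_items` takes the values: 0

Answer: 0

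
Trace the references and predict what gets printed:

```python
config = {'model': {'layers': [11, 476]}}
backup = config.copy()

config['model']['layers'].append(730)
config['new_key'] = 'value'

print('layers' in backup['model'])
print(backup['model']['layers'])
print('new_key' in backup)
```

Key concept: shallow copy gotcha with nested dict.
Step by step:
`config = {'model': {'layers': [11, 476]}}` → config = {'model': {'layers': [11, 476]}}
`backup = config.copy()` → backup = {'model': {'layers': [11, 476]}}
`config['model']['layers'].append(730)` → config = {'model': {'layers': [11, 476, 730]}}; backup = {'model': {'layers': [11, 476, 730]}}
`config['new_key'] = 'value'` → config = {'model': {'layers': [11, 476, 730]}, 'new_key': 'value'}
`print('layers' in backup['model'])` → prints True
`print(backup['model']['layers'])` → prints [11, 476, 730]
`print('new_key' in backup)` → prints False

Answer:
True
[11, 476, 730]
False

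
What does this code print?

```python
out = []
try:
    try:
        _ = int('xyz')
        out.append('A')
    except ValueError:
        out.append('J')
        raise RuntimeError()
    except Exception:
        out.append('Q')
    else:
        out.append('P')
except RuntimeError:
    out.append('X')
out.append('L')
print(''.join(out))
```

Execution trace: 'J' (except ValueError) → 'X' (outer except RuntimeError) → 'L' (after the try/except). Output: JXL

Answer: JXL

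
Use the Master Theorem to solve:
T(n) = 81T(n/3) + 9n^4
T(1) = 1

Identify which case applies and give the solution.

a=81, b=3, f(n)=9n^4. log_3(81) = 4. Since c=4 = 4, Case 2 applies: T(n) = Θ(n^log_b(a) · log n) = O(n^4 log n).

Answer: O(n^4 log n) - Case 2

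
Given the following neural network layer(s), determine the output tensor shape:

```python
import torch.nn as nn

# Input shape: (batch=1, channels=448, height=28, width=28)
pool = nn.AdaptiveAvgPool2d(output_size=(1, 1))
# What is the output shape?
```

Input: (1, 448, 28, 28) -> Output: (1, 448, 1, 1)

Answer: (1, 448, 1, 1)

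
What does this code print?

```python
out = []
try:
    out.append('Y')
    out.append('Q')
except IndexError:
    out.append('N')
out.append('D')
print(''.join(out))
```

Execution trace: 'Y' (try body) → 'Q' (try body, no exception) → 'D' (after the try/except). Output: YQD

Answer: YQD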